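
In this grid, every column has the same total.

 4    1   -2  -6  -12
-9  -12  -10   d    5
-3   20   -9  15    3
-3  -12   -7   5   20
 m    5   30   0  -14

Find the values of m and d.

The complete columns each total 2.
Column 1 is missing 2 − (-11) = 13 (since 4 − 9 − 3 − 3 = -11).
Column 4 is missing 2 − 14 = -12 (since -6 + 15 + 5 + 0 = 14).

m = 13, d = -12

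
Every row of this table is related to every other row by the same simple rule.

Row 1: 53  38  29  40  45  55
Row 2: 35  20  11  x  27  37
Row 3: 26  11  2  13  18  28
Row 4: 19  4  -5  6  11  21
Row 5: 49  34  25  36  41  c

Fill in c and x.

c = 51, x = 22

The difference between any two rows is the same in every column — this is an addition table with the headers hidden.
Row 5 minus row 1 is 49 − 53 = -4, so its entry in column 6 is 55 + (-4) = 51.
Row 2 minus row 1 is 35 − 53 = -18, so its entry in column 4 is 40 + (-18) = 22.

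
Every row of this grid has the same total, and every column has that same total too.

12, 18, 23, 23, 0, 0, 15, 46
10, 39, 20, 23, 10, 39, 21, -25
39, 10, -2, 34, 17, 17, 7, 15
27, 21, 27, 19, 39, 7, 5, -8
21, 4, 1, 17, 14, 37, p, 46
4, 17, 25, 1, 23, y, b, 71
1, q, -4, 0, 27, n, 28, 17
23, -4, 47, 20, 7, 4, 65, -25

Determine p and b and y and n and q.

Rows 1 and 2 both sum to 137, so that's the common total.
Column 2: 18 + 39 + 10 + 21 + 4 + 17 − 4 = 105, so its missing entry is 137 − 105 = 32.
Row 7: 1 + 32 − 4 + 0 + 27 + 28 + 17 = 101, so its missing entry is 137 − 101 = 36.
Column 6: 0 + 39 + 17 + 7 + 37 + 36 + 4 = 140, so its missing entry is 137 − 140 = -3.
Row 5: 21 + 4 + 1 + 17 + 14 + 37 + 46 = 140, so its missing entry is 137 − 140 = -3.
Row 6: 4 + 17 + 25 + 1 + 23 − 3 + 71 = 138, so its missing entry is 137 − 138 = -1.

p = -3, b = -1, y = -3, n = 36, q = 32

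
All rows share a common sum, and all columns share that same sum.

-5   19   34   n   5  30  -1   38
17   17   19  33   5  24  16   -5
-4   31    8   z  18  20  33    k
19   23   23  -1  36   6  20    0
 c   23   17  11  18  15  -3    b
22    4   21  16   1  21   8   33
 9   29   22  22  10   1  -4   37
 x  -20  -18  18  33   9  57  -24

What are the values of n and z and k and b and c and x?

n = 6, z = 21, k = -1, b = 48, c = -3, x = 71

Rows 2 and 4 both sum to 126, so that's the common total.
Row 1 has -5 + 19 + 34 + 5 + 30 − 1 + 38 = 120; the blank must be 126 − 120 = 6.
Row 8 has -20 − 18 + 18 + 33 + 9 + 57 − 24 = 55; the blank must be 126 − 55 = 71.
Column 1 has -5 + 17 − 4 + 19 + 22 + 9 + 71 = 129; the blank must be 126 − 129 = -3.
Column 4 has 6 + 33 − 1 + 11 + 16 + 22 + 18 = 105; the blank must be 126 − 105 = 21.
Row 3 has -4 + 31 + 8 + 21 + 18 + 20 + 33 = 127; the blank must be 126 − 127 = -1.
Row 5 has -3 + 23 + 17 + 11 + 18 + 15 − 3 = 78; the blank must be 126 − 78 = 48.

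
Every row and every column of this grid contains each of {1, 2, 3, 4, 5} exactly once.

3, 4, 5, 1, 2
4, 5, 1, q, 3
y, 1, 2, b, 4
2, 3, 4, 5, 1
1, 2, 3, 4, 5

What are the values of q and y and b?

q = 2, y = 5, b = 3

For row 2, column 4: row 2 already has {1, 3, 4, 5}; that leaves 2.
For row 3, column 4: column 4 already has {1, 2, 4, 5}; that leaves 3.
For row 3, column 1: row 3 already has {1, 2, 3, 4}; that leaves 5.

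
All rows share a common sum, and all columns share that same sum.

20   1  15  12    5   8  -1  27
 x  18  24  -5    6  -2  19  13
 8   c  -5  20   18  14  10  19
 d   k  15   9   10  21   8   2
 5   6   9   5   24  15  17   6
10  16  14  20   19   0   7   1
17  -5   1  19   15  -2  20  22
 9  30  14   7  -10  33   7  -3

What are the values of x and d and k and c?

x = 14, d = 4, k = 18, c = 3

Rows 1 and 5 both sum to 87, so that's the common total.
Row 2 has 18 + 24 − 5 + 6 − 2 + 19 + 13 = 73; the blank must be 87 − 73 = 14.
Row 3 has 8 − 5 + 20 + 18 + 14 + 10 + 19 = 84; the blank must be 87 − 84 = 3.
Column 2 has 1 + 18 + 3 + 6 + 16 − 5 + 30 = 69; the blank must be 87 − 69 = 18.
Row 4 has 18 + 15 + 9 + 10 + 21 + 8 + 2 = 83; the blank must be 87 − 83 = 4.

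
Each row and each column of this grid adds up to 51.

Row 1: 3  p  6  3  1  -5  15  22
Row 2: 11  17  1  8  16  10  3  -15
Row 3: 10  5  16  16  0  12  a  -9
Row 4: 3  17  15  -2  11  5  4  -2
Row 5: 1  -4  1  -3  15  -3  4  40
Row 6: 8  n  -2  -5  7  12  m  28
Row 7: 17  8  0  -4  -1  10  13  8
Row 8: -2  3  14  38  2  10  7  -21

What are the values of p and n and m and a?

Row 1: 3 + 6 + 3 + 1 − 5 + 15 + 22 = 45, so its missing entry is 51 − 45 = 6.
Row 3: 10 + 5 + 16 + 16 + 0 + 12 − 9 = 50, so its missing entry is 51 − 50 = 1.
Column 7: 15 + 3 + 1 + 4 + 4 + 13 + 7 = 47, so its missing entry is 51 − 47 = 4.
Row 6: 8 − 2 − 5 + 7 + 12 + 4 + 28 = 52, so its missing entry is 51 − 52 = -1.

p = 6, n = -1, m = 4, a = 1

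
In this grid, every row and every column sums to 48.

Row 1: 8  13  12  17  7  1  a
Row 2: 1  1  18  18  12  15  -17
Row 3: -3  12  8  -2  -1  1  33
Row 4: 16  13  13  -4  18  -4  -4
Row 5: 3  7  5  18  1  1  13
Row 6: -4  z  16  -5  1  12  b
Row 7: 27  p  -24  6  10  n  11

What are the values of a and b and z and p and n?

The known cells in column 6 total 26, leaving 48 − 26 = 22 for the blank.
The known cells in row 7 total 52, leaving 48 − 52 = -4 for the blank.
The known cells in column 2 total 42, leaving 48 − 42 = 6 for the blank.
The known cells in row 1 total 58, leaving 48 − 58 = -10 for the blank.
The known cells in row 6 total 26, leaving 48 − 26 = 22 for the blank.

a = -10, b = 22, z = 6, p = -4, n = 22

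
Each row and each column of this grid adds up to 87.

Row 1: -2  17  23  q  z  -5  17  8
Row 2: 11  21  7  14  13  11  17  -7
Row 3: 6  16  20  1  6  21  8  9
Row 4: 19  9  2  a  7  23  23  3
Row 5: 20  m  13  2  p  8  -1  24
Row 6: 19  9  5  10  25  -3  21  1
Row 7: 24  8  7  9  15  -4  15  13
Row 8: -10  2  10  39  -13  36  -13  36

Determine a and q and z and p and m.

Row 4 has 19 + 9 + 2 + 7 + 23 + 23 + 3 = 86; the blank must be 87 − 86 = 1.
Column 4 has 14 + 1 + 1 + 2 + 10 + 9 + 39 = 76; the blank must be 87 − 76 = 11.
Row 1 has -2 + 17 + 23 + 11 − 5 + 17 + 8 = 69; the blank must be 87 − 69 = 18.
Column 5 has 18 + 13 + 6 + 7 + 25 + 15 − 13 = 71; the blank must be 87 − 71 = 16.
Row 5 has 20 + 13 + 2 + 16 + 8 − 1 + 24 = 82; the blank must be 87 − 82 = 5.

a = 1, q = 11, z = 18, p = 16, m = 5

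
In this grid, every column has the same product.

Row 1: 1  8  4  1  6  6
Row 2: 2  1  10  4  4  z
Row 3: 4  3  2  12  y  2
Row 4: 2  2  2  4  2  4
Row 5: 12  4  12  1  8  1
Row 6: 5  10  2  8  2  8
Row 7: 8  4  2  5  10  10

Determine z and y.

Columns 1 and 3 each multiply to 7680, so every column has product 7680.
Column 6: 6×2×4×1×8×10 = 3840, so the missing entry is 7680 ÷ 3840 = 2.
Column 5: 6×4×2×8×2×10 = 7680, so the missing entry is 7680 ÷ 7680 = 1.

z = 2, y = 1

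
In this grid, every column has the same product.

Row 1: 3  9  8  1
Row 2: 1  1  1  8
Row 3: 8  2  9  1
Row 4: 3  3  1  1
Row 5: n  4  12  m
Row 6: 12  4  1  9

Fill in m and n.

m = 12, n = 1

Columns 2 and 3 each multiply to 864, so every column has product 864.
Column 4: 1×8×1×1×9 = 72, so the missing entry is 864 ÷ 72 = 12.
Column 1: 3×1×8×3×12 = 864, so the missing entry is 864 ÷ 864 = 1.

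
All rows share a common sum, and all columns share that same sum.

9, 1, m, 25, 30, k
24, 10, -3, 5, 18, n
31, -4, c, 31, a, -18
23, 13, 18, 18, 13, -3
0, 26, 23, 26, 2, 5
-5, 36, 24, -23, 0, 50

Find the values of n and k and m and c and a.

n = 28, k = 20, m = -3, c = 23, a = 19

Rows 4 and 5 both sum to 82, so that's the common total.
Column 5 has 30 + 18 + 13 + 2 + 0 = 63; the blank must be 82 − 63 = 19.
Row 2 has 24 + 10 − 3 + 5 + 18 = 54; the blank must be 82 − 54 = 28.
Column 6 has 28 − 18 − 3 + 5 + 50 = 62; the blank must be 82 − 62 = 20.
Row 1 has 9 + 1 + 25 + 30 + 20 = 85; the blank must be 82 − 85 = -3.
Row 3 has 31 − 4 + 31 + 19 − 18 = 59; the blank must be 82 − 59 = 23.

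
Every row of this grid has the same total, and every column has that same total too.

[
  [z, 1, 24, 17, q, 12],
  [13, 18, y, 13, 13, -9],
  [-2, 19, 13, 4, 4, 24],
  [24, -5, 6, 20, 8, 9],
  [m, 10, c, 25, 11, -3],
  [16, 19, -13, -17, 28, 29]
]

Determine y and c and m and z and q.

y = 14, c = 18, m = 1, z = 10, q = -2

Rows 3 and 4 both sum to 62, so that's the common total.
The known cells in row 2 total 48, leaving 62 − 48 = 14 for the blank.
The known cells in column 5 total 64, leaving 62 − 64 = -2 for the blank.
The known cells in row 1 total 52, leaving 62 − 52 = 10 for the blank.
The known cells in column 1 total 61, leaving 62 − 61 = 1 for the blank.
The known cells in row 5 total 44, leaving 62 − 44 = 18 for the blank.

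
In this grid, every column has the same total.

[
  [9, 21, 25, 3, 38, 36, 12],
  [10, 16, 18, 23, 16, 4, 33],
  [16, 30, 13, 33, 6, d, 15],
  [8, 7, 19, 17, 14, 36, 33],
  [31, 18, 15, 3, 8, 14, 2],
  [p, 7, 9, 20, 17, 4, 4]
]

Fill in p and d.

p = 25, d = 5

The complete columns each total 99.
Column 1 is missing 99 − 74 = 25 (since 9 + 10 + 16 + 8 + 31 = 74).
Column 6 is missing 99 − 94 = 5 (since 36 + 4 + 36 + 14 + 4 = 94).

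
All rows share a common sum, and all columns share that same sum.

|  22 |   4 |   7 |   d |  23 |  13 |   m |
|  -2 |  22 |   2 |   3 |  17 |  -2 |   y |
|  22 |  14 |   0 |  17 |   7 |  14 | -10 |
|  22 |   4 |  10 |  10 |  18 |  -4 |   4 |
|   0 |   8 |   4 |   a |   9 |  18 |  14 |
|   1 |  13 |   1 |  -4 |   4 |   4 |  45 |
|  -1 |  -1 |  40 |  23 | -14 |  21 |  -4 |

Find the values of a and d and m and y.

Rows 3 and 4 both sum to 64, so that's the common total.
The known cells in row 2 total 40, leaving 64 − 40 = 24 for the blank.
The known cells in column 7 total 73, leaving 64 − 73 = -9 for the blank.
The known cells in row 1 total 60, leaving 64 − 60 = 4 for the blank.
The known cells in row 5 total 53, leaving 64 − 53 = 11 for the blank.

a = 11, d = 4, m = -9, y = 24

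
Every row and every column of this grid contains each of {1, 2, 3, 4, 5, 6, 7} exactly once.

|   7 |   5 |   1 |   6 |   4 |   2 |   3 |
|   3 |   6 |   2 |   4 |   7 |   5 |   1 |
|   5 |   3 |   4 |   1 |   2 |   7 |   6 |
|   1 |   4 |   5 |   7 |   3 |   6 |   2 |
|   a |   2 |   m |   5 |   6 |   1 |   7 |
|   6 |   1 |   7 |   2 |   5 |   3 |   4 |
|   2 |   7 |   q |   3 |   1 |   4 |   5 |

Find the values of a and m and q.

For row 7, column 3: row 7 already has {1, 2, 3, 4, 5, 7}; that leaves 6.
For row 5, column 1: column 1 already has {1, 2, 3, 5, 6, 7}; that leaves 4.
For row 5, column 3: row 5 already has {1, 2, 4, 5, 6, 7}; that leaves 3.

a = 4, m = 3, q = 6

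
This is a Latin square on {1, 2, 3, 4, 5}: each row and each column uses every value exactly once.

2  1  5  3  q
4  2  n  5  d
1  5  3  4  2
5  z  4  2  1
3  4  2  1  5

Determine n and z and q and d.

Cell (4,2): row 4 already has {1, 2, 4, 5} → 3.
At (row 2, col 3): column 3 already has {2, 3, 4, 5}, so the value is 1.
For row 1, column 5: row 1 already has {1, 2, 3, 5}; that leaves 4.
For row 2, column 5: row 2 already has {1, 2, 4, 5}; that leaves 3.

n = 1, z = 3, q = 4, d = 3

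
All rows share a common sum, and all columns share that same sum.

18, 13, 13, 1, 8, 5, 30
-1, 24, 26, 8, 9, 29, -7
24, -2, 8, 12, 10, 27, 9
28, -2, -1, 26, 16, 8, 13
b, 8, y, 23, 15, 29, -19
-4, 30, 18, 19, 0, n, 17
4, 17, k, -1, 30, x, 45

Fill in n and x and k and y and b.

Rows 1 and 2 both sum to 88, so that's the common total.
The known cells in row 6 total 80, leaving 88 − 80 = 8 for the blank.
The known cells in column 1 total 69, leaving 88 − 69 = 19 for the blank.
The known cells in column 6 total 106, leaving 88 − 106 = -18 for the blank.
The known cells in row 7 total 77, leaving 88 − 77 = 11 for the blank.
The known cells in row 5 total 75, leaving 88 − 75 = 13 for the blank.

n = 8, x = -18, k = 11, y = 13, b = 19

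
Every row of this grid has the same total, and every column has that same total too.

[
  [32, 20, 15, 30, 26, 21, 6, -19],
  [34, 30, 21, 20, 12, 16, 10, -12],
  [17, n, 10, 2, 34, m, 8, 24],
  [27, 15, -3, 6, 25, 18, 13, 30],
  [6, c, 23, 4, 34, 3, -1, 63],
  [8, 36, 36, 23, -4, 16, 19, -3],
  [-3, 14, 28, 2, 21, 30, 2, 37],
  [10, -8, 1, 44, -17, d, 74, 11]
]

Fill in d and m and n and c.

d = 16, m = 11, n = 25, c = -1

Rows 1 and 2 both sum to 131, so that's the common total.
Row 8 has 10 − 8 + 1 + 44 − 17 + 74 + 11 = 115; the blank must be 131 − 115 = 16.
Column 6 has 21 + 16 + 18 + 3 + 16 + 30 + 16 = 120; the blank must be 131 − 120 = 11.
Row 5 has 6 + 23 + 4 + 34 + 3 − 1 + 63 = 132; the blank must be 131 − 132 = -1.
Row 3 has 17 + 10 + 2 + 34 + 11 + 8 + 24 = 106; the blank must be 131 − 106 = 25.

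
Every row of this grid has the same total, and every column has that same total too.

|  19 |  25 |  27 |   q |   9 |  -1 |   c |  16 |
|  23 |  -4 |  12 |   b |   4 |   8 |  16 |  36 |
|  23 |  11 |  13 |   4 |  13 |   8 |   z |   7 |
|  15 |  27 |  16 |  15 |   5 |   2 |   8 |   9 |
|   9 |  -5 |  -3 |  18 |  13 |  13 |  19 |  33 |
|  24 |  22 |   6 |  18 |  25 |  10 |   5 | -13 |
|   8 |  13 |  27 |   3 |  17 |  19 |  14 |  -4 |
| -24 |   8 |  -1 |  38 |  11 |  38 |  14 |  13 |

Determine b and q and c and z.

Rows 4 and 5 both sum to 97, so that's the common total.
Row 2: 23 − 4 + 12 + 4 + 8 + 16 + 36 = 95, so its missing entry is 97 − 95 = 2.
Column 4: 2 + 4 + 15 + 18 + 18 + 3 + 38 = 98, so its missing entry is 97 − 98 = -1.
Row 3: 23 + 11 + 13 + 4 + 13 + 8 + 7 = 79, so its missing entry is 97 − 79 = 18.
Row 1: 19 + 25 + 27 − 1 + 9 − 1 + 16 = 94, so its missing entry is 97 − 94 = 3.

b = 2, q = -1, c = 3, z = 18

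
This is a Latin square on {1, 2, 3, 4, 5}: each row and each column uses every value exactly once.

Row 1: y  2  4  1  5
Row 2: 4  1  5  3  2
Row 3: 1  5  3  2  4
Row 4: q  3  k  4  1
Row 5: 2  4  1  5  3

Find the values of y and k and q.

y = 3, k = 2, q = 5

Cell (1,1): row 1 already has {1, 2, 4, 5} → 3.
At (row 4, col 3): column 3 already has {1, 3, 4, 5}, so the value is 2.
For row 4, column 1: row 4 already has {1, 2, 3, 4}; that leaves 5.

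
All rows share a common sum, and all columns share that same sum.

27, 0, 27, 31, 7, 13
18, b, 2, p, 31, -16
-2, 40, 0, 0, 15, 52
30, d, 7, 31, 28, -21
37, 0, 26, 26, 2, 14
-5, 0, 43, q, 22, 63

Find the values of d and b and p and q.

d = 30, b = 35, p = 35, q = -18

Rows 1 and 3 both sum to 105, so that's the common total.
Row 4: 30 + 7 + 31 + 28 − 21 = 75, so its missing entry is 105 − 75 = 30.
Row 6: -5 + 0 + 43 + 22 + 63 = 123, so its missing entry is 105 − 123 = -18.
Column 2: 0 + 40 + 30 + 0 + 0 = 70, so its missing entry is 105 − 70 = 35.
Row 2: 18 + 35 + 2 + 31 − 16 = 70, so its missing entry is 105 − 70 = 35.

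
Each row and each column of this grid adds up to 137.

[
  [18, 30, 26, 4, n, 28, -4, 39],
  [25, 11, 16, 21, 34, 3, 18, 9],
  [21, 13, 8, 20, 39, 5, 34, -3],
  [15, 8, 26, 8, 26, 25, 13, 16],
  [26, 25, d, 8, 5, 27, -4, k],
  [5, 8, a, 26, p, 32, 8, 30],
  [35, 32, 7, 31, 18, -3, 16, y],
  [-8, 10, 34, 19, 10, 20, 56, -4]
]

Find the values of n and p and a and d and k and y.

The known cells in row 1 total 141, leaving 137 − 141 = -4 for the blank.
The known cells in column 5 total 128, leaving 137 − 128 = 9 for the blank.
The known cells in row 7 total 136, leaving 137 − 136 = 1 for the blank.
The known cells in column 8 total 88, leaving 137 − 88 = 49 for the blank.
The known cells in row 5 total 136, leaving 137 − 136 = 1 for the blank.
The known cells in row 6 total 118, leaving 137 − 118 = 19 for the blank.

n = -4, p = 9, a = 19, d = 1, k = 49, y = 1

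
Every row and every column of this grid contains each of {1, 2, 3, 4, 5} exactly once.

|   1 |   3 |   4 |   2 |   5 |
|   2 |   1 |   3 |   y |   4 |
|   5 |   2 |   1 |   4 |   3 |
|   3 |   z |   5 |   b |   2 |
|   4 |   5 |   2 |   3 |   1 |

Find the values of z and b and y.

At (row 4, col 2): column 2 already has {1, 2, 3, 5}, so the value is 4.
For row 4, column 4: row 4 already has {2, 3, 4, 5}; that leaves 1.
At (row 2, col 4): row 2 already has {1, 2, 3, 4}, so the value is 5.

z = 4, b = 1, y = 5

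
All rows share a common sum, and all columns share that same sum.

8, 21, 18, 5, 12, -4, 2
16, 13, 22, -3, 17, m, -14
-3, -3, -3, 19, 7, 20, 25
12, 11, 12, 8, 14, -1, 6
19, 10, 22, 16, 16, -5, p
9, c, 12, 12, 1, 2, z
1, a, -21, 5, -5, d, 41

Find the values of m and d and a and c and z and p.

Rows 1 and 3 both sum to 62, so that's the common total.
Row 2 has 16 + 13 + 22 − 3 + 17 − 14 = 51; the blank must be 62 − 51 = 11.
Column 6 has -4 + 11 + 20 − 1 − 5 + 2 = 23; the blank must be 62 − 23 = 39.
Row 7 has 1 − 21 + 5 − 5 + 39 + 41 = 60; the blank must be 62 − 60 = 2.
Row 5 has 19 + 10 + 22 + 16 + 16 − 5 = 78; the blank must be 62 − 78 = -16.
Column 2 has 21 + 13 − 3 + 11 + 10 + 2 = 54; the blank must be 62 − 54 = 8.
Row 6 has 9 + 8 + 12 + 12 + 1 + 2 = 44; the blank must be 62 − 44 = 18.

m = 11, d = 39, a = 2, c = 8, z = 18, p = -16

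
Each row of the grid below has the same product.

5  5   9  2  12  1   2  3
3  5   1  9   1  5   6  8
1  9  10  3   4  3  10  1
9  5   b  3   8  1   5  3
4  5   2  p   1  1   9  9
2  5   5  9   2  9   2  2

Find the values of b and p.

Rows 2 and 3 each multiply to 32400, so every row has product 32400.
Row 4: 9×5×3×8×1×5×3 = 16200, so the missing entry is 32400 ÷ 16200 = 2.
Row 5: 4×5×2×1×1×9×9 = 3240, so the missing entry is 32400 ÷ 3240 = 10.

b = 2, p = 10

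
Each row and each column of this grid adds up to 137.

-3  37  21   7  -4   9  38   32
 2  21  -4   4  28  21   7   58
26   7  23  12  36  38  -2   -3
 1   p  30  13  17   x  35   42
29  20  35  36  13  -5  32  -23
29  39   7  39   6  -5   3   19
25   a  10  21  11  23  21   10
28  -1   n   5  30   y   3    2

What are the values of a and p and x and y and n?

a = 16, p = -2, x = 1, y = 55, n = 15

Row 7 has 25 + 10 + 21 + 11 + 23 + 21 + 10 = 121; the blank must be 137 − 121 = 16.
Column 2 has 37 + 21 + 7 + 20 + 39 + 16 − 1 = 139; the blank must be 137 − 139 = -2.
Column 3 has 21 − 4 + 23 + 30 + 35 + 7 + 10 = 122; the blank must be 137 − 122 = 15.
Row 8 has 28 − 1 + 15 + 5 + 30 + 3 + 2 = 82; the blank must be 137 − 82 = 55.
Row 4 has 1 − 2 + 30 + 13 + 17 + 35 + 42 = 136; the blank must be 137 − 136 = 1.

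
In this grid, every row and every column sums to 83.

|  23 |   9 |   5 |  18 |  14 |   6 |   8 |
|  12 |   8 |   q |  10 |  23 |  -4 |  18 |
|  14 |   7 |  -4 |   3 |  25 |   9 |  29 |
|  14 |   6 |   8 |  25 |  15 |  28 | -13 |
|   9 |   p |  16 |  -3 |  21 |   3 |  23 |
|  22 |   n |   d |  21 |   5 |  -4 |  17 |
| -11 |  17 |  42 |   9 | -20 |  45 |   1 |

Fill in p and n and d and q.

The known cells in row 2 total 67, leaving 83 − 67 = 16 for the blank.
The known cells in row 5 total 69, leaving 83 − 69 = 14 for the blank.
The known cells in column 2 total 61, leaving 83 − 61 = 22 for the blank.
The known cells in row 6 total 83, leaving 83 − 83 = 0 for the blank.

p = 14, n = 22, d = 0, q = 16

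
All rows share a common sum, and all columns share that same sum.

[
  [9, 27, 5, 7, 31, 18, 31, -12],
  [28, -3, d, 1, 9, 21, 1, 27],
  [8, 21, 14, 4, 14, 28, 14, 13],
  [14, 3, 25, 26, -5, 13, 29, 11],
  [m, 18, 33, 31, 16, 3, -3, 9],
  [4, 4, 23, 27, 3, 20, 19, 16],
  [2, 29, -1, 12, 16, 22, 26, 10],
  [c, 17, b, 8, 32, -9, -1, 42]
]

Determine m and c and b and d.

Rows 1 and 3 both sum to 116, so that's the common total.
The known cells in row 2 total 84, leaving 116 − 84 = 32 for the blank.
The known cells in column 3 total 131, leaving 116 − 131 = -15 for the blank.
The known cells in row 5 total 107, leaving 116 − 107 = 9 for the blank.
The known cells in row 8 total 74, leaving 116 − 74 = 42 for the blank.

m = 9, c = 42, b = -15, d = 32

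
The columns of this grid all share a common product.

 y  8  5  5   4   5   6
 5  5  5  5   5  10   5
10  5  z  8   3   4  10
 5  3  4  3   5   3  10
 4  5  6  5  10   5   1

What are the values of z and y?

Columns 2 and 7 each multiply to 3000, so every column has product 3000.
Column 3: 5×5×4×6 = 600, so the missing entry is 3000 ÷ 600 = 5.
Column 1: 5×10×5×4 = 1000, so the missing entry is 3000 ÷ 1000 = 3.

z = 5, y = 3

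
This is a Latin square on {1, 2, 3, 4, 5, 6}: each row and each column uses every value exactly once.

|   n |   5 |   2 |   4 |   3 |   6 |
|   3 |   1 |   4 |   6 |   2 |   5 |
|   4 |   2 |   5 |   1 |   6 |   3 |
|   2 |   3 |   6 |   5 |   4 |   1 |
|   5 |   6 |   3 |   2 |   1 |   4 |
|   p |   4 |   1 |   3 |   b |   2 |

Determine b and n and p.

b = 5, n = 1, p = 6

At (row 6, col 5): column 5 already has {1, 2, 3, 4, 6}, so the value is 5.
At (row 6, col 1): row 6 already has {1, 2, 3, 4, 5}, so the value is 6.
Cell (1,1): row 1 already has {2, 3, 4, 5, 6} → 1.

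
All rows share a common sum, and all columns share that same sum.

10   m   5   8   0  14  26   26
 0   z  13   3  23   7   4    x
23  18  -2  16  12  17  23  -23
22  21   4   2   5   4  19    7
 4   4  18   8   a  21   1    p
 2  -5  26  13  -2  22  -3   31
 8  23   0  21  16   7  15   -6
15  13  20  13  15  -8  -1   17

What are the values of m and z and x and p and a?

Rows 3 and 4 both sum to 84, so that's the common total.
Row 1 has 10 + 5 + 8 + 0 + 14 + 26 + 26 = 89; the blank must be 84 − 89 = -5.
Column 5 has 0 + 23 + 12 + 5 − 2 + 16 + 15 = 69; the blank must be 84 − 69 = 15.
Column 2 has -5 + 18 + 21 + 4 − 5 + 23 + 13 = 69; the blank must be 84 − 69 = 15.
Row 2 has 0 + 15 + 13 + 3 + 23 + 7 + 4 = 65; the blank must be 84 − 65 = 19.
Row 5 has 4 + 4 + 18 + 8 + 15 + 21 + 1 = 71; the blank must be 84 − 71 = 13.

m = -5, z = 15, x = 19, p = 13, a = 15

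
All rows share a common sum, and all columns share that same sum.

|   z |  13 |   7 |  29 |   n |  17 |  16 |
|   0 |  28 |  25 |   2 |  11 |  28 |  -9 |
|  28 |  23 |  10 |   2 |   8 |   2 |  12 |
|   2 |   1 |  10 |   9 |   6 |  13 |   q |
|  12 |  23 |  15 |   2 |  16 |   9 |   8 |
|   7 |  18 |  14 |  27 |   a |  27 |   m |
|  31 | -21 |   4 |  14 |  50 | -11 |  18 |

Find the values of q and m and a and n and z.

q = 44, m = -4, a = -4, n = -2, z = 5

Rows 2 and 3 both sum to 85, so that's the common total.
Column 1: 0 + 28 + 2 + 12 + 7 + 31 = 80, so its missing entry is 85 − 80 = 5.
Row 1: 5 + 13 + 7 + 29 + 17 + 16 = 87, so its missing entry is 85 − 87 = -2.
Column 5: -2 + 11 + 8 + 6 + 16 + 50 = 89, so its missing entry is 85 − 89 = -4.
Row 6: 7 + 18 + 14 + 27 − 4 + 27 = 89, so its missing entry is 85 − 89 = -4.
Row 4: 2 + 1 + 10 + 9 + 6 + 13 = 41, so its missing entry is 85 − 41 = 44.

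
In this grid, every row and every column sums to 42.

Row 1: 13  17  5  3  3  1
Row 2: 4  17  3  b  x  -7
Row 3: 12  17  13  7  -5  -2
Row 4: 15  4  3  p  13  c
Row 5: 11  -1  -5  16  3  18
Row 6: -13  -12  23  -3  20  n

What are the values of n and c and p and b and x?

The known cells in row 6 total 15, leaving 42 − 15 = 27 for the blank.
The known cells in column 5 total 34, leaving 42 − 34 = 8 for the blank.
The known cells in row 2 total 25, leaving 42 − 25 = 17 for the blank.
The known cells in column 4 total 40, leaving 42 − 40 = 2 for the blank.
The known cells in row 4 total 37, leaving 42 − 37 = 5 for the blank.

n = 27, c = 5, p = 2, b = 17, x = 8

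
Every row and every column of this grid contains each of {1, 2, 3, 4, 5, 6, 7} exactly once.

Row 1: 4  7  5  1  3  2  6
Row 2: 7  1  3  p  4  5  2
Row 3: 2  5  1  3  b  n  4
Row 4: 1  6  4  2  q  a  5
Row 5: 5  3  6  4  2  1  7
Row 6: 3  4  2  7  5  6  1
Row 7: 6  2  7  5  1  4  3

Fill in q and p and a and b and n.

At (row 2, col 4): row 2 already has {1, 2, 3, 4, 5, 7}, so the value is 6.
For row 4, column 5: row 4 is missing {3, 7} and column 5 is missing {6, 7}; that leaves 7.
For row 3, column 5: column 5 already has {1, 2, 3, 4, 5, 7}; that leaves 6.
At (row 3, col 6): row 3 already has {1, 2, 3, 4, 5, 6}, so the value is 7.
At (row 4, col 6): row 4 already has {1, 2, 4, 5, 6, 7}, so the value is 3.

q = 7, p = 6, a = 3, b = 6, n = 7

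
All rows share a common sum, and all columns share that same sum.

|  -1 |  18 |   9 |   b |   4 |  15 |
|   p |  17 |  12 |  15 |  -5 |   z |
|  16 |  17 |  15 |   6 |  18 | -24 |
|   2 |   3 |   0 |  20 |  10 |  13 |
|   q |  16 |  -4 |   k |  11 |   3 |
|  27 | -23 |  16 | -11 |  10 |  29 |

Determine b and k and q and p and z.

b = 3, k = 15, q = 7, p = -3, z = 12

Rows 3 and 4 both sum to 48, so that's the common total.
Column 6 has 15 − 24 + 13 + 3 + 29 = 36; the blank must be 48 − 36 = 12.
Row 1 has -1 + 18 + 9 + 4 + 15 = 45; the blank must be 48 − 45 = 3.
Column 4 has 3 + 15 + 6 + 20 − 11 = 33; the blank must be 48 − 33 = 15.
Row 5 has 16 − 4 + 15 + 11 + 3 = 41; the blank must be 48 − 41 = 7.
Row 2 has 17 + 12 + 15 − 5 + 12 = 51; the blank must be 48 − 51 = -3.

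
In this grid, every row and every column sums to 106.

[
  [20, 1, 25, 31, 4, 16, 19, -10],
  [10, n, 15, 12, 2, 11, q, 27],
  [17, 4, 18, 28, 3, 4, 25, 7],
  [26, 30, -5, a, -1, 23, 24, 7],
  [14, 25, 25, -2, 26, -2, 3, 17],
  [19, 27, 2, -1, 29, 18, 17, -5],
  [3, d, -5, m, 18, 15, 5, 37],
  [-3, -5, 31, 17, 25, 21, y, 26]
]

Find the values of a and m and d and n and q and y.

Row 4: 26 + 30 − 5 − 1 + 23 + 24 + 7 = 104, so its missing entry is 106 − 104 = 2.
Row 8: -3 − 5 + 31 + 17 + 25 + 21 + 26 = 112, so its missing entry is 106 − 112 = -6.
Column 7: 19 + 25 + 24 + 3 + 17 + 5 − 6 = 87, so its missing entry is 106 − 87 = 19.
Row 2: 10 + 15 + 12 + 2 + 11 + 19 + 27 = 96, so its missing entry is 106 − 96 = 10.
Column 2: 1 + 10 + 4 + 30 + 25 + 27 − 5 = 92, so its missing entry is 106 − 92 = 14.
Row 7: 3 + 14 − 5 + 18 + 15 + 5 + 37 = 87, so its missing entry is 106 − 87 = 19.

a = 2, m = 19, d = 14, n = 10, q = 19, y = -6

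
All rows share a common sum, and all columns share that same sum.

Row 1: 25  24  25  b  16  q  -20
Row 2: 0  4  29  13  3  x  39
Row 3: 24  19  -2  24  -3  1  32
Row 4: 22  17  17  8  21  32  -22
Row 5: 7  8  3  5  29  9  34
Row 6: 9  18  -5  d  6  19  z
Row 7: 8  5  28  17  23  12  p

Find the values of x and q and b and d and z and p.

Rows 3 and 4 both sum to 95, so that's the common total.
The known cells in row 2 total 88, leaving 95 − 88 = 7 for the blank.
The known cells in row 7 total 93, leaving 95 − 93 = 2 for the blank.
The known cells in column 7 total 65, leaving 95 − 65 = 30 for the blank.
The known cells in column 6 total 80, leaving 95 − 80 = 15 for the blank.
The known cells in row 1 total 85, leaving 95 − 85 = 10 for the blank.
The known cells in row 6 total 77, leaving 95 − 77 = 18 for the blank.

x = 7, q = 15, b = 10, d = 18, z = 30, p = 2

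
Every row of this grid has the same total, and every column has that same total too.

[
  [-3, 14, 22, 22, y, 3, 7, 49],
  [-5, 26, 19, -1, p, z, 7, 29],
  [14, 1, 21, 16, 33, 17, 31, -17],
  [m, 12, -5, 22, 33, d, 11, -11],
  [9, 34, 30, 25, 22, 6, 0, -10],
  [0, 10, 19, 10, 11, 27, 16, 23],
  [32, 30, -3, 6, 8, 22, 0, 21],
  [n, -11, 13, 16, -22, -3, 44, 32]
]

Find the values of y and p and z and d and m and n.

y = 2, p = 29, z = 12, d = 32, m = 22, n = 47

Rows 3 and 5 both sum to 116, so that's the common total.
Row 1: -3 + 14 + 22 + 22 + 3 + 7 + 49 = 114, so its missing entry is 116 − 114 = 2.
Row 8: -11 + 13 + 16 − 22 − 3 + 44 + 32 = 69, so its missing entry is 116 − 69 = 47.
Column 5: 2 + 33 + 33 + 22 + 11 + 8 − 22 = 87, so its missing entry is 116 − 87 = 29.
Row 2: -5 + 26 + 19 − 1 + 29 + 7 + 29 = 104, so its missing entry is 116 − 104 = 12.
Column 1: -3 − 5 + 14 + 9 + 0 + 32 + 47 = 94, so its missing entry is 116 − 94 = 22.
Row 4: 22 + 12 − 5 + 22 + 33 + 11 − 11 = 84, so its missing entry is 116 − 84 = 32.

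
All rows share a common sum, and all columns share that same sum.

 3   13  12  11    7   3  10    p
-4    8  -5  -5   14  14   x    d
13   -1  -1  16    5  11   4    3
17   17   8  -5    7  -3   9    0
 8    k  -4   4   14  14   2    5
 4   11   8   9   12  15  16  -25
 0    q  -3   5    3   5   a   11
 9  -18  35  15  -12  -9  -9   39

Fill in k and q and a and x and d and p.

Rows 3 and 4 both sum to 50, so that's the common total.
Row 1: 3 + 13 + 12 + 11 + 7 + 3 + 10 = 59, so its missing entry is 50 − 59 = -9.
Column 8: -9 + 3 + 0 + 5 − 25 + 11 + 39 = 24, so its missing entry is 50 − 24 = 26.
Row 2: -4 + 8 − 5 − 5 + 14 + 14 + 26 = 48, so its missing entry is 50 − 48 = 2.
Column 7: 10 + 2 + 4 + 9 + 2 + 16 − 9 = 34, so its missing entry is 50 − 34 = 16.
Row 7: 0 − 3 + 5 + 3 + 5 + 16 + 11 = 37, so its missing entry is 50 − 37 = 13.
Row 5: 8 − 4 + 4 + 14 + 14 + 2 + 5 = 43, so its missing entry is 50 − 43 = 7.

k = 7, q = 13, a = 16, x = 2, d = 26, p = -9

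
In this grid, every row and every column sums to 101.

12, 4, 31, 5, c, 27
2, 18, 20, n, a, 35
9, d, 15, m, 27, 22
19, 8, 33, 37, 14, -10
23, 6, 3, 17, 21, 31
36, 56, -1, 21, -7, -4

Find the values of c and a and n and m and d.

Row 1: 12 + 4 + 31 + 5 + 27 = 79, so its missing entry is 101 − 79 = 22.
Column 2: 4 + 18 + 8 + 6 + 56 = 92, so its missing entry is 101 − 92 = 9.
Column 5: 22 + 27 + 14 + 21 − 7 = 77, so its missing entry is 101 − 77 = 24.
Row 3: 9 + 9 + 15 + 27 + 22 = 82, so its missing entry is 101 − 82 = 19.
Row 2: 2 + 18 + 20 + 24 + 35 = 99, so its missing entry is 101 − 99 = 2.

c = 22, a = 24, n = 2, m = 19, d = 9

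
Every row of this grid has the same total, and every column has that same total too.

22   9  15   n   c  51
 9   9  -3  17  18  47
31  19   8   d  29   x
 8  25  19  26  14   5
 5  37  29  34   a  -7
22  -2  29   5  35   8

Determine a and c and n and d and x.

Rows 2 and 4 both sum to 97, so that's the common total.
Row 5: 5 + 37 + 29 + 34 − 7 = 98, so its missing entry is 97 − 98 = -1.
Column 5: 18 + 29 + 14 − 1 + 35 = 95, so its missing entry is 97 − 95 = 2.
Row 1: 22 + 9 + 15 + 2 + 51 = 99, so its missing entry is 97 − 99 = -2.
Column 4: -2 + 17 + 26 + 34 + 5 = 80, so its missing entry is 97 − 80 = 17.
Row 3: 31 + 19 + 8 + 17 + 29 = 104, so its missing entry is 97 − 104 = -7.

a = -1, c = 2, n = -2, d = 17, x = -7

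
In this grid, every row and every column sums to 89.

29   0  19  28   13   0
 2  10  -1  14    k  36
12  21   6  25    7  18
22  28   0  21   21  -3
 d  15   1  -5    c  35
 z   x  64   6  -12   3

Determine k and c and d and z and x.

The known cells in column 2 total 74, leaving 89 − 74 = 15 for the blank.
The known cells in row 2 total 61, leaving 89 − 61 = 28 for the blank.
The known cells in column 5 total 57, leaving 89 − 57 = 32 for the blank.
The known cells in row 5 total 78, leaving 89 − 78 = 11 for the blank.
The known cells in row 6 total 76, leaving 89 − 76 = 13 for the blank.

k = 28, c = 32, d = 11, z = 13, x = 15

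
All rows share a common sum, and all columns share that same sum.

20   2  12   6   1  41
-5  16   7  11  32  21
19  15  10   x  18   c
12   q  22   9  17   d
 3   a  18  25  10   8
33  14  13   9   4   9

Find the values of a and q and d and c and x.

Rows 1 and 2 both sum to 82, so that's the common total.
Column 4 has 6 + 11 + 9 + 25 + 9 = 60; the blank must be 82 − 60 = 22.
Row 3 has 19 + 15 + 10 + 22 + 18 = 84; the blank must be 82 − 84 = -2.
Row 5 has 3 + 18 + 25 + 10 + 8 = 64; the blank must be 82 − 64 = 18.
Column 2 has 2 + 16 + 15 + 18 + 14 = 65; the blank must be 82 − 65 = 17.
Row 4 has 12 + 17 + 22 + 9 + 17 = 77; the blank must be 82 − 77 = 5.

a = 18, q = 17, d = 5, c = -2, x = 22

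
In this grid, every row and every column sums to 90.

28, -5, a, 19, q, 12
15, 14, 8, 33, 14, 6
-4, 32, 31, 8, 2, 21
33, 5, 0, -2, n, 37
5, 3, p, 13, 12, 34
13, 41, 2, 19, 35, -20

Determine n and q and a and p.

Row 4 has 33 + 5 + 0 − 2 + 37 = 73; the blank must be 90 − 73 = 17.
Column 5 has 14 + 2 + 17 + 12 + 35 = 80; the blank must be 90 − 80 = 10.
Row 1 has 28 − 5 + 19 + 10 + 12 = 64; the blank must be 90 − 64 = 26.
Row 5 has 5 + 3 + 13 + 12 + 34 = 67; the blank must be 90 − 67 = 23.

n = 17, q = 10, a = 26, p = 23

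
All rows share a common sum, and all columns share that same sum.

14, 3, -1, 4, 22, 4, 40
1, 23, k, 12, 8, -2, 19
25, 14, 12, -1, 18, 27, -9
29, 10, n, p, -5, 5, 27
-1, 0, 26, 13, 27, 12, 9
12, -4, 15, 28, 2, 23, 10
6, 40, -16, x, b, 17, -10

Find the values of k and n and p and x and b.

k = 25, n = 25, p = -5, x = 35, b = 14

Rows 1 and 3 both sum to 86, so that's the common total.
The known cells in row 2 total 61, leaving 86 − 61 = 25 for the blank.
The known cells in column 5 total 72, leaving 86 − 72 = 14 for the blank.
The known cells in column 3 total 61, leaving 86 − 61 = 25 for the blank.
The known cells in row 4 total 91, leaving 86 − 91 = -5 for the blank.
The known cells in row 7 total 51, leaving 86 − 51 = 35 for the blank.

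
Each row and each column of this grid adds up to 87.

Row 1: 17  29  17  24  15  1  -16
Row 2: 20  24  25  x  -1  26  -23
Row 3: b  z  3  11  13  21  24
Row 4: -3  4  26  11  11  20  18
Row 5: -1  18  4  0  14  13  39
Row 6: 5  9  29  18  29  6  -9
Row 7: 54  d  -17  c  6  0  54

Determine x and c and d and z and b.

The known cells in column 1 total 92, leaving 87 − 92 = -5 for the blank.
The known cells in row 3 total 67, leaving 87 − 67 = 20 for the blank.
The known cells in column 2 total 104, leaving 87 − 104 = -17 for the blank.
The known cells in row 7 total 80, leaving 87 − 80 = 7 for the blank.
The known cells in row 2 total 71, leaving 87 − 71 = 16 for the blank.

x = 16, c = 7, d = -17, z = 20, b = -5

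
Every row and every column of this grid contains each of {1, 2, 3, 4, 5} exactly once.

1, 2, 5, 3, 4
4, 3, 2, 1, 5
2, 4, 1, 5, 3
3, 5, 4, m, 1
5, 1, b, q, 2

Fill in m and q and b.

m = 2, q = 4, b = 3

For row 4, column 4: row 4 already has {1, 3, 4, 5}; that leaves 2.
Cell (5,3): column 3 already has {1, 2, 4, 5} → 3.
For row 5, column 4: row 5 already has {1, 2, 3, 5}; that leaves 4.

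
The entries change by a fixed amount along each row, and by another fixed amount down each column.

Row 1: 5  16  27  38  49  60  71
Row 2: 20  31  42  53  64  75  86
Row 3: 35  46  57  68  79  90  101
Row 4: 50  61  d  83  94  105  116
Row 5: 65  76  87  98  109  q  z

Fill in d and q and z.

d = 72, q = 120, z = 131

Along each row the entries change by 11 per step; down each column they change by 15.
Row 4: from 50 at column 1, stepping by 11 to column 3 gives 72.
Row 5: from 65 at column 1, stepping by 11 to column 6 gives 120.
Row 5: from 65 at column 1, stepping by 11 to column 7 gives 131.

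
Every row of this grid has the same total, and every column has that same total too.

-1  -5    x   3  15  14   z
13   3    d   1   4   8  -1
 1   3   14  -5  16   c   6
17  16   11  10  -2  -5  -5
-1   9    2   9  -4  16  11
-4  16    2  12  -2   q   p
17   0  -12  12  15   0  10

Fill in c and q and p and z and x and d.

Rows 4 and 5 both sum to 42, so that's the common total.
The known cells in row 2 total 28, leaving 42 − 28 = 14 for the blank.
The known cells in column 3 total 31, leaving 42 − 31 = 11 for the blank.
The known cells in row 1 total 37, leaving 42 − 37 = 5 for the blank.
The known cells in column 7 total 26, leaving 42 − 26 = 16 for the blank.
The known cells in row 6 total 40, leaving 42 − 40 = 2 for the blank.
The known cells in row 3 total 35, leaving 42 − 35 = 7 for the blank.

c = 7, q = 2, p = 16, z = 5, x = 11, d = 14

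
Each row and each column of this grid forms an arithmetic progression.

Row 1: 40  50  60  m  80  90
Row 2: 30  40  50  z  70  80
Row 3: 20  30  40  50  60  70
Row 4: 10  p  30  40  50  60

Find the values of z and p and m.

z = 60, p = 20, m = 70

Along each row the entries change by 10 per step; down each column they change by -10.
Row 2: from 30 at column 1, stepping by 10 to column 4 gives 60.
Row 4: from 10 at column 1, stepping by 10 to column 2 gives 20.
Row 1: from 40 at column 1, stepping by 10 to column 4 gives 70.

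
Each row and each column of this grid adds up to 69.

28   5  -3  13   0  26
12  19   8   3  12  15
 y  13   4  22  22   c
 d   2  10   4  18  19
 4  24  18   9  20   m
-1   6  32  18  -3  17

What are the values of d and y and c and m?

d = 16, y = 10, c = -2, m = -6

Row 5: 4 + 24 + 18 + 9 + 20 = 75, so its missing entry is 69 − 75 = -6.
Column 6: 26 + 15 + 19 − 6 + 17 = 71, so its missing entry is 69 − 71 = -2.
Row 3: 13 + 4 + 22 + 22 − 2 = 59, so its missing entry is 69 − 59 = 10.
Row 4: 2 + 10 + 4 + 18 + 19 = 53, so its missing entry is 69 − 53 = 16.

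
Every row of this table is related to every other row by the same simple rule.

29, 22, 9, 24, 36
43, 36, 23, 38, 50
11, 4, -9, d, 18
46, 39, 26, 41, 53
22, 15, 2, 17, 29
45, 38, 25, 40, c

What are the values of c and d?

c = 52, d = 6

The difference between any two rows is the same in every column — this is an addition table with the headers hidden.
Row 6 minus row 1 is 25 − 9 = 16, so its entry in column 5 is 36 + 16 = 52.
Row 3 minus row 1 is -9 − 9 = -18, so its entry in column 4 is 24 + (-18) = 6.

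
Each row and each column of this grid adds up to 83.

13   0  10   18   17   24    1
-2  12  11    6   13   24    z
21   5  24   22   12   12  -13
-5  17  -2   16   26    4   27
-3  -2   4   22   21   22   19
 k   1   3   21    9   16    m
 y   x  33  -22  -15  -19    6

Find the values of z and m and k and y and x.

z = 19, m = 24, k = 9, y = 50, x = 50

Column 2: 0 + 12 + 5 + 17 − 2 + 1 = 33, so its missing entry is 83 − 33 = 50.
Row 7: 50 + 33 − 22 − 15 − 19 + 6 = 33, so its missing entry is 83 − 33 = 50.
Column 1: 13 − 2 + 21 − 5 − 3 + 50 = 74, so its missing entry is 83 − 74 = 9.
Row 6: 9 + 1 + 3 + 21 + 9 + 16 = 59, so its missing entry is 83 − 59 = 24.
Row 2: -2 + 12 + 11 + 6 + 13 + 24 = 64, so its missing entry is 83 − 64 = 19.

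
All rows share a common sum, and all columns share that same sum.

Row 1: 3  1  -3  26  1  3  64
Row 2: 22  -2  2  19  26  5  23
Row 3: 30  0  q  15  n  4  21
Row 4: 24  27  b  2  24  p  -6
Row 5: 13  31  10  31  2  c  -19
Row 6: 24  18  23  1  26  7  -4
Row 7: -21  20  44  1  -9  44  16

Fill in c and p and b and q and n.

Rows 1 and 2 both sum to 95, so that's the common total.
Column 5: 1 + 26 + 24 + 2 + 26 − 9 = 70, so its missing entry is 95 − 70 = 25.
Row 5: 13 + 31 + 10 + 31 + 2 − 19 = 68, so its missing entry is 95 − 68 = 27.
Row 3: 30 + 0 + 15 + 25 + 4 + 21 = 95, so its missing entry is 95 − 95 = 0.
Column 3: -3 + 2 + 0 + 10 + 23 + 44 = 76, so its missing entry is 95 − 76 = 19.
Row 4: 24 + 27 + 19 + 2 + 24 − 6 = 90, so its missing entry is 95 − 90 = 5.

c = 27, p = 5, b = 19, q = 0, n = 25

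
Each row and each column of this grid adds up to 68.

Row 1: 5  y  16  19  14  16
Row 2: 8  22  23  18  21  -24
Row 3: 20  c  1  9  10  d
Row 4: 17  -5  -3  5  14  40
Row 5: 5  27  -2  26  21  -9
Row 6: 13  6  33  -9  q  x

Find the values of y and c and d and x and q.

y = -2, c = 20, d = 8, x = 37, q = -12

The known cells in row 1 total 70, leaving 68 − 70 = -2 for the blank.
The known cells in column 2 total 48, leaving 68 − 48 = 20 for the blank.
The known cells in column 5 total 80, leaving 68 − 80 = -12 for the blank.
The known cells in row 6 total 31, leaving 68 − 31 = 37 for the blank.
The known cells in row 3 total 60, leaving 68 − 60 = 8 for the blank.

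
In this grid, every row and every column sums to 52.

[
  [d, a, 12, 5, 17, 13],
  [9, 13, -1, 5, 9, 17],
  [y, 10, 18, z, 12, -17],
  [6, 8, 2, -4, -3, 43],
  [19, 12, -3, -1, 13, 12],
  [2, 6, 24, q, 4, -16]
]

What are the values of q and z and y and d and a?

q = 32, z = 15, y = 14, d = 2, a = 3

Column 2 has 13 + 10 + 8 + 12 + 6 = 49; the blank must be 52 − 49 = 3.
Row 1 has 3 + 12 + 5 + 17 + 13 = 50; the blank must be 52 − 50 = 2.
Column 1 has 2 + 9 + 6 + 19 + 2 = 38; the blank must be 52 − 38 = 14.
Row 3 has 14 + 10 + 18 + 12 − 17 = 37; the blank must be 52 − 37 = 15.
Row 6 has 2 + 6 + 24 + 4 − 16 = 20; the blank must be 52 − 20 = 32.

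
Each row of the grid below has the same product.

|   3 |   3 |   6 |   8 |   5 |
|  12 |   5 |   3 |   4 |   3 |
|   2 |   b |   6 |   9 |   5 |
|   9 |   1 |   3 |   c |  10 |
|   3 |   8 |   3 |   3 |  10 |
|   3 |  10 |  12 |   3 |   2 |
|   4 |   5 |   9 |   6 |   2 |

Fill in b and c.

b = 4, c = 8

Rows 1 and 7 each multiply to 2160, so every row has product 2160.
Row 3: 2×6×9×5 = 540, so the missing entry is 2160 ÷ 540 = 4.
Row 4: 9×1×3×10 = 270, so the missing entry is 2160 ÷ 270 = 8.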